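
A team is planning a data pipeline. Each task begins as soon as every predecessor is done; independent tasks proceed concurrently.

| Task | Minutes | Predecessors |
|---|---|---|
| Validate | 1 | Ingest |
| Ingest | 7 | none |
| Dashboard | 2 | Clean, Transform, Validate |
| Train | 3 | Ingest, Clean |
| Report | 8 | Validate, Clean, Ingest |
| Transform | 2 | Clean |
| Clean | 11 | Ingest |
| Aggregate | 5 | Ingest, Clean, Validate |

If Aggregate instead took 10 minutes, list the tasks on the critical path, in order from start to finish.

The binding path is Ingest→Clean→Report = 7+11+8 = 26; finish at 26 minutes.
The longest path through Aggregate is only 23 minutes, so Aggregate has float 3.
New critical path: Ingest→Clean→Aggregate = 7+11+10 = 28 ⇒ 28 minutes.

Ingest, Clean, Aggregate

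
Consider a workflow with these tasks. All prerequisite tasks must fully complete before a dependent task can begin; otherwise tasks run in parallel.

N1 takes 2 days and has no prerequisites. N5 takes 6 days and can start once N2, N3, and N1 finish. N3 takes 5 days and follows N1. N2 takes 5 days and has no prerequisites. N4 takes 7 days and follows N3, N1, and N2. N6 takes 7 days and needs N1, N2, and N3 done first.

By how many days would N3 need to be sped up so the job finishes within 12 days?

2

Current finish: 14 days; target: 12.
N3 is on every critical path, so each day cut from N3 cuts the finish by one (this holds down to a finish of 12).
Need 14 − 12 = 2 days off N3 → N3 becomes 3 days, finish becomes 12.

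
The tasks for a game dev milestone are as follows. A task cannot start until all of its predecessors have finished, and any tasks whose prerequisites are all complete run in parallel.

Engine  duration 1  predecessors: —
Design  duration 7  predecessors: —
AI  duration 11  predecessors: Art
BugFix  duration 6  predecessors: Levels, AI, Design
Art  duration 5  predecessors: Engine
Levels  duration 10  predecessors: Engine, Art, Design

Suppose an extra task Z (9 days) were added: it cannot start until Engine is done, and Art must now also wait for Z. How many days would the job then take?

32

Originally the job takes 23 days.
With Z inserted, Art now waits for max(Engine, Z).
New critical path: Engine→Z→Art→AI→BugFix = 1+9+5+11+6 = 32 ⇒ 32 days.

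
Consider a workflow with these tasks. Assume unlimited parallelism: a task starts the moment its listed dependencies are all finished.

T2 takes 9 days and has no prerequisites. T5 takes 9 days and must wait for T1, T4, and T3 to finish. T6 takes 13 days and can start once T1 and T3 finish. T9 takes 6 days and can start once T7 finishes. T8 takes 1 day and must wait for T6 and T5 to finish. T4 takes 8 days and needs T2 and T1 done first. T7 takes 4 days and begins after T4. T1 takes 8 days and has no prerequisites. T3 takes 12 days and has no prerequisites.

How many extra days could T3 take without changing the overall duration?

1

The longest chain is T2→T4→T5→T8 = 9+8+9+1 = 27; overall finish 27 days.
Longest path through T3: 26 days (earliest finish 12, latest finish 13).
So T3 can slip 13 − 12 = 1 day.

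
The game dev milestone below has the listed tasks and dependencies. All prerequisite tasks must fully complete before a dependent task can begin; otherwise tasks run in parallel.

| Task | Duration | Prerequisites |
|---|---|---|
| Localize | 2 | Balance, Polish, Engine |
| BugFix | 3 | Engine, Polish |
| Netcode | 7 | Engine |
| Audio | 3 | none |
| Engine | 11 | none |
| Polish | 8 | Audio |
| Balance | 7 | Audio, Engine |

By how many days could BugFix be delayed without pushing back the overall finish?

Engine→Balance→Localize = 11+7+2 = 20 sets the makespan at 20 days.
BugFix finishes as early as 14 and must finish by 20.
Float = 20 − 14 = 6.

6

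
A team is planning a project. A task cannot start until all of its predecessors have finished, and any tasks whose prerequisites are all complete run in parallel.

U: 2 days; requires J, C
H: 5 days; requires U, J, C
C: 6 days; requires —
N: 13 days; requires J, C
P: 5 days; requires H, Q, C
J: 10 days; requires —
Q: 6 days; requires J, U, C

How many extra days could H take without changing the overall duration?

The longest chain is J→N = 10+13 = 23; overall finish 23 days.
Longest path through H: 22 days (earliest finish 17, latest finish 18).
Float = 23 − 22 = 1.

1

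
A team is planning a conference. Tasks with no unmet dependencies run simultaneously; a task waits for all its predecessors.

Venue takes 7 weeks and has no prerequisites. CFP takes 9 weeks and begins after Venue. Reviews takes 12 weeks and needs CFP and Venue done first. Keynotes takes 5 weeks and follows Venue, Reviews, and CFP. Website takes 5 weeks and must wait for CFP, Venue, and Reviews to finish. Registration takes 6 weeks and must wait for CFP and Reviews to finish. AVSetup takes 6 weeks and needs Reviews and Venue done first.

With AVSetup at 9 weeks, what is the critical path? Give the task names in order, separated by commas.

As given, the longest chain is Venue→CFP→Reviews→AVSetup = 7+9+12+6 = 34, so the finish is 34 weeks.
Since AVSetup is critical, the +3 change carries straight to that chain (now 37 weeks).
The critical path is still Venue→CFP→Reviews→AVSetup; finish is now 37 weeks.

Venue, CFP, Reviews, AVSetup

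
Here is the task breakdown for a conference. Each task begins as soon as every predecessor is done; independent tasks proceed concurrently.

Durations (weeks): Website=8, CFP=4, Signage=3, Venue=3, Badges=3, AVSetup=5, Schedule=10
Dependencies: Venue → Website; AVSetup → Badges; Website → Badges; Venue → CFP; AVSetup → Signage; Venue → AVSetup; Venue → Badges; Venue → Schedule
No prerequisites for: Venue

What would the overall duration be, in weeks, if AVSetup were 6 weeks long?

Critical path before the change: Venue→Website→Badges = 3+8+3 = 14 giving 14 weeks.
AVSetup has 3 weeks of float (longest path through it is 11).
No other chain overtakes it, so the finish is 14 weeks.

14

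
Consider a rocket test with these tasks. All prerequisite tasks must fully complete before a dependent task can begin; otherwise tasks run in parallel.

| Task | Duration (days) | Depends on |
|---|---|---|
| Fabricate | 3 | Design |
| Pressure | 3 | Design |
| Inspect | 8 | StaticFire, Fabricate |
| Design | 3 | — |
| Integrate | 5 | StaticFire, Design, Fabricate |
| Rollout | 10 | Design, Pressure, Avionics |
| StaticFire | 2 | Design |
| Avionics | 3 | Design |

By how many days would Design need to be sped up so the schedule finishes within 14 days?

Current finish: 16 days; target: 14.
Design is on every critical path, so each day cut from Design cuts the finish by one (this holds down to a finish of 14).
Need 16 − 14 = 2 days off Design → Design becomes 1 day, finish becomes 14.

2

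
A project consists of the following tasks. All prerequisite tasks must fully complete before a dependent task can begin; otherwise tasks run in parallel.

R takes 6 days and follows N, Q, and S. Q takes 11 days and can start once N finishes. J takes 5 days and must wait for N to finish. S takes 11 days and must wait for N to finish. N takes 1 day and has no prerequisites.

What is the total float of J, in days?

12

The longest chain is N→Q→R = 1+11+6 = 18; overall finish 18 days.
J finishes as early as 6 and must finish by 18.
Slack of J = 13 − 1 = 12 days.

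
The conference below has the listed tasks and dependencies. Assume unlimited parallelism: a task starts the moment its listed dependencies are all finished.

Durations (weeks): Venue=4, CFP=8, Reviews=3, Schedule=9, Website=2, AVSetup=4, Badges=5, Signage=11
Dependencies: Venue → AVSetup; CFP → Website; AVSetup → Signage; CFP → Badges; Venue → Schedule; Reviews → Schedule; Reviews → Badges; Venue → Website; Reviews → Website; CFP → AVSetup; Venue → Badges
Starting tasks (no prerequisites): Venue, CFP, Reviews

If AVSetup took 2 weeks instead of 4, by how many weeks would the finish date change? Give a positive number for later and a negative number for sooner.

-2

The binding path is CFP→AVSetup→Signage = 8+4+11 = 23; finish at 23 weeks.
Since AVSetup is critical, the -2 change carries straight to that chain (now 21 weeks).
The critical path is still CFP→AVSetup→Signage; finish is now 21 weeks.
Change in finish: 21 − 23 = -2 weeks.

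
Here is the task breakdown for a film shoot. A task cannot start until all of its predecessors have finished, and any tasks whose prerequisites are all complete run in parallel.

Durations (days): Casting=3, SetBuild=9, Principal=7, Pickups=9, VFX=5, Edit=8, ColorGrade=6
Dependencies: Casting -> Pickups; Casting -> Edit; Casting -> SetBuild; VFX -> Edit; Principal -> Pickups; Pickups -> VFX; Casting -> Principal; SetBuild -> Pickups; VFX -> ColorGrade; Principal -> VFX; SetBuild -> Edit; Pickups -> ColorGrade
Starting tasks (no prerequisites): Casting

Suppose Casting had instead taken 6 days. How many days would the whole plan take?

37

The binding path is Casting→SetBuild→Pickups→VFX→Edit = 3+9+9+5+8 = 34; finish at 34 days.
Since Casting is critical, the +3 change carries straight to that chain (now 37 days).
The critical path is still Casting→SetBuild→Pickups→VFX→Edit; finish is now 37 days.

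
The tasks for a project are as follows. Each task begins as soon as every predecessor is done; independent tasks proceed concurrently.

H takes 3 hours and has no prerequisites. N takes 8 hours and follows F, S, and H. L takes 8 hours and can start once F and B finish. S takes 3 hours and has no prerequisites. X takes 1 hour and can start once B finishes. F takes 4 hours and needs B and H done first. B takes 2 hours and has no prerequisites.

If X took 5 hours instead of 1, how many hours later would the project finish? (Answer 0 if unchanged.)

0

Critical path before the change: H→F→L = 3+4+8 = 15 giving 15 hours.
X is off the critical path — its longest chain is 3 hours, giving 12 of slack.
No other chain overtakes it, so the finish is 15 hours.
Change in finish: 15 − 15 = +0 hours.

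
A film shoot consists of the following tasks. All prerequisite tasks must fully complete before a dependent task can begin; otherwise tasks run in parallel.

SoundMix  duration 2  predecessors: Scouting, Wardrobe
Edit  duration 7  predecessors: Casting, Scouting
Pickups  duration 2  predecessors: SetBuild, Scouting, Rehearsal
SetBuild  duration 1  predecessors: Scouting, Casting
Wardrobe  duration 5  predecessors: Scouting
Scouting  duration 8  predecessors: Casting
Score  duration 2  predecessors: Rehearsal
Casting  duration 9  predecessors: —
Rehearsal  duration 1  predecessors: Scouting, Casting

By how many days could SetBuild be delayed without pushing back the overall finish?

4

Critical path: Casting→Scouting→Wardrobe→SoundMix = 9+8+5+2 = 24, so the finish is 24 days.
SetBuild finishes as early as 18 and must finish by 22.
Slack of SetBuild = 21 − 17 = 4 days.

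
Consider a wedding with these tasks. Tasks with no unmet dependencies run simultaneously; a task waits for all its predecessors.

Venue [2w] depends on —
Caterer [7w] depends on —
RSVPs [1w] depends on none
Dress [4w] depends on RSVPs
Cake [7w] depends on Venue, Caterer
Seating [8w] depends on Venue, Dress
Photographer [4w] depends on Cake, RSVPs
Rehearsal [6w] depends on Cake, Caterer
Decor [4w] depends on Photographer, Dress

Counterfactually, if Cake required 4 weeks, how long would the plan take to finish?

Baseline: Caterer→Cake→Photographer→Decor = 7+7+4+4 = 22 → 22 weeks.
Since Cake is critical, the -3 change carries straight to that chain (now 19 weeks).
The critical path is still Caterer→Cake→Photographer→Decor; finish is now 19 weeks.

19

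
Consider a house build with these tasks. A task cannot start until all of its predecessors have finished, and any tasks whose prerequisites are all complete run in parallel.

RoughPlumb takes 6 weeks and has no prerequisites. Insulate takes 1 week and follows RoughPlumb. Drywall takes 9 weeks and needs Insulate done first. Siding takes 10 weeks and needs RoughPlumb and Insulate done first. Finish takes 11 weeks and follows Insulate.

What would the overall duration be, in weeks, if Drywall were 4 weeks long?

Critical path before the change: RoughPlumb→Insulate→Finish = 6+1+11 = 18 giving 18 weeks.
Drywall is off the critical path — its longest chain is 16 weeks, giving 2 of slack.
The critical path is still RoughPlumb→Insulate→Finish; finish is now 18 weeks.

18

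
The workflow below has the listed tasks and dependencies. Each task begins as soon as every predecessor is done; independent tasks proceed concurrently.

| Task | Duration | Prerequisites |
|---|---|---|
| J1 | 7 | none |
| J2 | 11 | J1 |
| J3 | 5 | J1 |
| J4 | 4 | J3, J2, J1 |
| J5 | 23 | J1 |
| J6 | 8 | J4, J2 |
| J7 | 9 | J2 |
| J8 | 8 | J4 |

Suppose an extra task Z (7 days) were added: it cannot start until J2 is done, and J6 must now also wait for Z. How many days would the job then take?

33

Originally the job takes 30 days.
With Z inserted, J6 now waits for max(J4, J2, Z).
New critical path: J1→J2→Z→J6 = 7+11+7+8 = 33 ⇒ 33 days.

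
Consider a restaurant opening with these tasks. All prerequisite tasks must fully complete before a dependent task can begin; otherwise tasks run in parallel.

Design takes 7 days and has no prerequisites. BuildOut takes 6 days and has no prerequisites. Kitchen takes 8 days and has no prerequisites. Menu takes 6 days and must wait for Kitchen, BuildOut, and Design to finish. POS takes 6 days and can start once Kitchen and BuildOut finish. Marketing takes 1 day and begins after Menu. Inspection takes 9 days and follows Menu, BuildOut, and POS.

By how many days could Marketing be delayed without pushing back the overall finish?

8

Critical path: Kitchen→Menu→Inspection = 8+6+9 = 23, so the finish is 23 days.
Marketing finishes as early as 15 and must finish by 23.
Float = 23 − 15 = 8.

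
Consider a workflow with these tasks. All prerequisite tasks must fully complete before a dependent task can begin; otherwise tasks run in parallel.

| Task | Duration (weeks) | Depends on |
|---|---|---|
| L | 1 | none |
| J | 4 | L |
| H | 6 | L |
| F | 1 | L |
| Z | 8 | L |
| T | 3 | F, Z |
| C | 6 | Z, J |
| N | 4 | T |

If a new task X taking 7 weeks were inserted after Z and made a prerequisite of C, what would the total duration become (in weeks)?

Originally the job takes 16 weeks.
With X inserted, C now waits for max(Z, J, X).
New critical path: L→Z→X→C = 1+8+7+6 = 22 ⇒ 22 weeks.

22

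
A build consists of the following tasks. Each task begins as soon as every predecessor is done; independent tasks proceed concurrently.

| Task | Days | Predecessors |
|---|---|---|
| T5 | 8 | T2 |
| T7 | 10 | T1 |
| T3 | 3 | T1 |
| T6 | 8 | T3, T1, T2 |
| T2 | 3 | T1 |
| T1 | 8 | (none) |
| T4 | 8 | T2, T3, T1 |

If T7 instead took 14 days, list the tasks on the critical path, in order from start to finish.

T1, T7

The binding path is T1→T2→T4 = 8+3+8 = 19; finish at 19 days.
T7 has 1 day of float (longest path through it is 18).
New critical path: T1→T7 = 8+14 = 22 ⇒ 22 days.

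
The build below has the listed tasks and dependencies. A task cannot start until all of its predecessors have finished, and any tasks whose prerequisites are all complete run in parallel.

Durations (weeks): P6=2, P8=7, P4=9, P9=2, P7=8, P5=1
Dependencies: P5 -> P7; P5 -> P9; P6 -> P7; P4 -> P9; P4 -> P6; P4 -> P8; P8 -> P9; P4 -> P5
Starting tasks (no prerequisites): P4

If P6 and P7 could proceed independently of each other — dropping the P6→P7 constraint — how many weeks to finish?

Original critical path: P4→P6→P7 = 9+2+8 = 19 ⇒ 19 weeks.
Without P6→P7, P7's earliest start moves from 11 to 10.
The longest chain is now P4→P5→P7 = 9+1+8 = 18, so the project takes 18 weeks.

18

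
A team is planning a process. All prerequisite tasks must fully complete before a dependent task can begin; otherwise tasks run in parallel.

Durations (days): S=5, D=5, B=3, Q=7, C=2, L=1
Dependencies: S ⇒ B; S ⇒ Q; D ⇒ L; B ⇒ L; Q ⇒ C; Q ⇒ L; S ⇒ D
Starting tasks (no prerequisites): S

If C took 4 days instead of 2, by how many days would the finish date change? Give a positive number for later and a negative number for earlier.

2

Critical path before the change: S→Q→C = 5+7+2 = 14 giving 14 days.
Since C is critical, the +2 change carries straight to that chain (now 16 days).
The critical path is still S→Q→C; finish is now 16 days.
Change in finish: 16 − 14 = +2 days.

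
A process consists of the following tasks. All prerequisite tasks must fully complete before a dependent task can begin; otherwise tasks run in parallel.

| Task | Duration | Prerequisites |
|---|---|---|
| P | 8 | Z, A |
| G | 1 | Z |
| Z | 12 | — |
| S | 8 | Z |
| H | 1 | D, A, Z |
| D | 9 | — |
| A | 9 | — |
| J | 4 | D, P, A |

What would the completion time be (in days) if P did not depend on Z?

21

Original critical path: Z→P→J = 12+8+4 = 24 ⇒ 24 days.
Without Z→P, P's earliest start moves from 12 to 9.
The longest chain is now A→P→J = 9+8+4 = 21, so the schedule takes 21 days.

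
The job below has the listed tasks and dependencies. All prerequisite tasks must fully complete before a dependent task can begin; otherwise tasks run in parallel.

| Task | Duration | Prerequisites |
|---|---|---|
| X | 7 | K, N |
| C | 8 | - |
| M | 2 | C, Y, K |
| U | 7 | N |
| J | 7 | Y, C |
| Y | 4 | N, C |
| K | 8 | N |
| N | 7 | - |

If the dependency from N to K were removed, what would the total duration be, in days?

With the dependency in place, N→K→X = 7+8+7 = 22 sets the finish at 22 days.
Without N→K, K's earliest start moves from 7 to 0.
The longest chain is now C→Y→J = 8+4+7 = 19, so the job takes 19 days.

19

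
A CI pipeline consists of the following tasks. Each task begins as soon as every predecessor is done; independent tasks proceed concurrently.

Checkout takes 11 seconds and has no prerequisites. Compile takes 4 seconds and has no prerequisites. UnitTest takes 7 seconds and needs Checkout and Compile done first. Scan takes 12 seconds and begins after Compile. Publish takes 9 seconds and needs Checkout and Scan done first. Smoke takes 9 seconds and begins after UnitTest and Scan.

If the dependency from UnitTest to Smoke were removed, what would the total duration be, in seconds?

Before: longest chain Checkout→UnitTest→Smoke = 11+7+9 = 27, finish 27.
Without UnitTest→Smoke, Smoke's earliest start moves from 18 to 16.
New critical path: Compile→Scan→Publish = 4+12+9 = 25 ⇒ 25 seconds.

25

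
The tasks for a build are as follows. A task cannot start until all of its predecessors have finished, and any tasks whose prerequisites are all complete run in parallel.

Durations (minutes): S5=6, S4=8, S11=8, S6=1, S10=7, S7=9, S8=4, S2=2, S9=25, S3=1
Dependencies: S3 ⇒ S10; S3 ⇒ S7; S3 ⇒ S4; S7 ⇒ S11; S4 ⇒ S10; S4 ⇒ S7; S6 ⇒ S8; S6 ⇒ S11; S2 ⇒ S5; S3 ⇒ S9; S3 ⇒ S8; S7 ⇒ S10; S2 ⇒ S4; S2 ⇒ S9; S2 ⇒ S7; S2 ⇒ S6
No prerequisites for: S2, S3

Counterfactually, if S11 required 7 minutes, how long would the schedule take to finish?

27

The binding path is S2→S4→S7→S11 = 2+8+9+8 = 27; finish at 27 minutes.
S11 is on the critical path; changing it to 7 makes that path 26 minutes.
The binding chain switches to S2→S9 = 2+25 = 27; finish 27 minutes.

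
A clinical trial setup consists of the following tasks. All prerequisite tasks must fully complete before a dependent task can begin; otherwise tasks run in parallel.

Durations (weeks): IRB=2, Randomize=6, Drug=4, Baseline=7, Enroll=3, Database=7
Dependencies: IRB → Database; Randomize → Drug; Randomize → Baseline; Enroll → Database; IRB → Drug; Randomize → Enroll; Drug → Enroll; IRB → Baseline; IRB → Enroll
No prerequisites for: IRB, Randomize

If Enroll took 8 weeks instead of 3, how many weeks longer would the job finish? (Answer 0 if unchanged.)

Baseline: Randomize→Drug→Enroll→Database = 6+4+3+7 = 20 → 20 weeks.
Since Enroll is critical, the +5 change carries straight to that chain (now 25 weeks).
The critical path is still Randomize→Drug→Enroll→Database; finish is now 25 weeks.
Change in finish: 25 − 20 = +5 weeks.

5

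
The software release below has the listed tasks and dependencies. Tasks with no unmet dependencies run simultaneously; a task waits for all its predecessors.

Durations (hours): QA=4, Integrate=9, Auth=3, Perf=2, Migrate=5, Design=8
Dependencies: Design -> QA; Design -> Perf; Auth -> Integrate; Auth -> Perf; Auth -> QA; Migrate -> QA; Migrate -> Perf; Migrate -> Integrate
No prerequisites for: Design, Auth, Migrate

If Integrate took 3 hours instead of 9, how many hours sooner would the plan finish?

2

Critical path before the change: Migrate→Integrate = 5+9 = 14 giving 14 hours.
Since Integrate is critical, the -6 change carries straight to that chain (now 8 hours).
Now Design→QA = 8+4 = 12 is longest, so the finish becomes 12 hours.
Change in finish: 12 − 14 = -2 hours.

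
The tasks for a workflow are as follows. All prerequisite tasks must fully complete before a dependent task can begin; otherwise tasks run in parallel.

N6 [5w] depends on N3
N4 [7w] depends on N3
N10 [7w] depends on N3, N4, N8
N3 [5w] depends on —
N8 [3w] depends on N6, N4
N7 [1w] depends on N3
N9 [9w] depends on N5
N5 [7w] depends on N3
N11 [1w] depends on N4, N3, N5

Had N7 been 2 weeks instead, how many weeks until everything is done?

22

Critical path before the change: N3→N4→N8→N10 = 5+7+3+7 = 22 giving 22 weeks.
N7 is off the critical path — its longest chain is 6 weeks, giving 16 of slack.
That remains the longest chain; total 22 weeks.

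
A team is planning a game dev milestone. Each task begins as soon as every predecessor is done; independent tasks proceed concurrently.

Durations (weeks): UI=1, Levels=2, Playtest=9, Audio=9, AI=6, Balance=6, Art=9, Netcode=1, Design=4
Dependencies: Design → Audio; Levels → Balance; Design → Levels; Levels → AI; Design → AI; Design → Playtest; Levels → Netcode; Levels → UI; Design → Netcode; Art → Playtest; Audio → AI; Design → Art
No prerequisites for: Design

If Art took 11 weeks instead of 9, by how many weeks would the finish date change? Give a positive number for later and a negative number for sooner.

The binding path is Design→Art→Playtest = 4+9+9 = 22; finish at 22 weeks.
Art is on the critical path; changing it to 11 makes that path 24 weeks.
That remains the longest chain; total 24 weeks.
Change in finish: 24 − 22 = +2 weeks.

2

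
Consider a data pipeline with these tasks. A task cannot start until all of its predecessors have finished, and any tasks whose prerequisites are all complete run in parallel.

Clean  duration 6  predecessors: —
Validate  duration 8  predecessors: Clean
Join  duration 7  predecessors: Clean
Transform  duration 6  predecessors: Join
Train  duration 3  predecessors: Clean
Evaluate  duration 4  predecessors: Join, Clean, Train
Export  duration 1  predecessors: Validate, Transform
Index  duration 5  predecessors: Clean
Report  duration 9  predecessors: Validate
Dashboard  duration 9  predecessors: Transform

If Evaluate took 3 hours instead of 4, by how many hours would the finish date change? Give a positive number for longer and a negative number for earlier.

0

The binding path is Clean→Join→Transform→Dashboard = 6+7+6+9 = 28; finish at 28 hours.
Evaluate is off the critical path — its longest chain is 17 hours, giving 11 of slack.
That remains the longest chain; total 28 hours.
Change in finish: 28 − 28 = +0 hours.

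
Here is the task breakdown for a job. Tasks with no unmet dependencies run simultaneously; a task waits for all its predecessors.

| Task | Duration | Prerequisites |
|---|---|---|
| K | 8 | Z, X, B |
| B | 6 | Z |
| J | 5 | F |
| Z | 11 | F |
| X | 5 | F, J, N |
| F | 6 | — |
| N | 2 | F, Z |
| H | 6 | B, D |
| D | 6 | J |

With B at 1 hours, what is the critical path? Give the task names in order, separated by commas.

Baseline: F→Z→N→X→K = 6+11+2+5+8 = 32 → 32 hours.
B is off the critical path — its longest chain is 31 hours, giving 1 of slack.
No other chain overtakes it, so the finish is 32 hours.

F, Z, N, X, K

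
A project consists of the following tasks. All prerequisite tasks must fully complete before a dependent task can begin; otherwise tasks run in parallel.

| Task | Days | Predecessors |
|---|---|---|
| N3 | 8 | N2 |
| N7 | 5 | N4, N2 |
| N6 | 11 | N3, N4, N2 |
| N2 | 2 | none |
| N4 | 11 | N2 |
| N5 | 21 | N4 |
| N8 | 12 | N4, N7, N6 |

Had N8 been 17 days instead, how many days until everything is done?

41

Baseline: N2→N4→N6→N8 = 2+11+11+12 = 36 → 36 days.
Since N8 is critical, the +5 change carries straight to that chain (now 41 days).
That remains the longest chain; total 41 days.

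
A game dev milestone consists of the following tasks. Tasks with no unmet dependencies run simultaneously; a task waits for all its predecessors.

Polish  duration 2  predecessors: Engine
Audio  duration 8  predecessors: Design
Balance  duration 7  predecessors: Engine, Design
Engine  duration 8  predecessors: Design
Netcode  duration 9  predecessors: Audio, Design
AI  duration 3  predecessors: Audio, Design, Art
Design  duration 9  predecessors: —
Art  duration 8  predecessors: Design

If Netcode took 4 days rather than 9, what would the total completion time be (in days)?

Critical path before the change: Design→Audio→Netcode = 9+8+9 = 26 giving 26 days.
Since Netcode is critical, the -5 change carries straight to that chain (now 21 days).
New critical path: Design→Engine→Balance = 9+8+7 = 24 ⇒ 24 days.

24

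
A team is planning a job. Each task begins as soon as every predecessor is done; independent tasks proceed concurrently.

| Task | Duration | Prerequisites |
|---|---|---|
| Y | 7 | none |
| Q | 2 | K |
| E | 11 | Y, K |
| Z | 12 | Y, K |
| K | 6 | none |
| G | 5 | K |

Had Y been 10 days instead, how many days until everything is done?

22

Actual critical path: Y→Z = 7+12 = 19 ⇒ 19 days.
Since Y is critical, the +3 change carries straight to that chain (now 22 days).
That remains the longest chain; total 22 days.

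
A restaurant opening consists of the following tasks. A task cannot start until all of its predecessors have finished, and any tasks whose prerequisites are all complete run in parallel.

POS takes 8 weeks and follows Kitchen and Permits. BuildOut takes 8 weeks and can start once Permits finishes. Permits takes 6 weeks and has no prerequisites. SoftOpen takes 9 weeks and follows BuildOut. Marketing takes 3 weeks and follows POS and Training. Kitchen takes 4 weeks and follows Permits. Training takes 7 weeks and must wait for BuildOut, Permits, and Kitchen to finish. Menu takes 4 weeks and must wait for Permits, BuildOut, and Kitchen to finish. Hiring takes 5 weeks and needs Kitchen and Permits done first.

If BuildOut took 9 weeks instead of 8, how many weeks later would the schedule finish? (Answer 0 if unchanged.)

Actual critical path: Permits→BuildOut→Training→Marketing = 6+8+7+3 = 24 ⇒ 24 weeks.
BuildOut is on the critical path; changing it to 9 makes that path 25 weeks.
The critical path is still Permits→BuildOut→Training→Marketing; finish is now 25 weeks.
Change in finish: 25 − 24 = +1 weeks.

1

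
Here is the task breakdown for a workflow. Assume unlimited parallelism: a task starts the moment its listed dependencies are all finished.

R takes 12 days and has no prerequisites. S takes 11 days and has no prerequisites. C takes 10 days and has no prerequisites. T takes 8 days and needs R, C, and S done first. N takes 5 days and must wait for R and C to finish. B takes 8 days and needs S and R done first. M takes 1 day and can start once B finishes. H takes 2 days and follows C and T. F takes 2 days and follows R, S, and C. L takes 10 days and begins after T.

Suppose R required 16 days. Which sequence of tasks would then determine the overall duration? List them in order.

R, T, L

Baseline: R→T→L = 12+8+10 = 30 → 30 days.
Since R is critical, the +4 change carries straight to that chain (now 34 days).
No other chain overtakes it, so the finish is 34 days.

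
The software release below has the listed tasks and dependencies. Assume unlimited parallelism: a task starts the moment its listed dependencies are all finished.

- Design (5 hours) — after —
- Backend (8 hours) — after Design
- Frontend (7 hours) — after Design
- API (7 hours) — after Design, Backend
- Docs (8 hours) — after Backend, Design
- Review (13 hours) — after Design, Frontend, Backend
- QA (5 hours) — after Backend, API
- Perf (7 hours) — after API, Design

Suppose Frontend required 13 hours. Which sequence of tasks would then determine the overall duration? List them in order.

Baseline: Design→Backend→API→Perf = 5+8+7+7 = 27 → 27 hours.
Frontend has 2 hours of float (longest path through it is 25).
New critical path: Design→Frontend→Review = 5+13+13 = 31 ⇒ 31 hours.

Design, Frontend, Review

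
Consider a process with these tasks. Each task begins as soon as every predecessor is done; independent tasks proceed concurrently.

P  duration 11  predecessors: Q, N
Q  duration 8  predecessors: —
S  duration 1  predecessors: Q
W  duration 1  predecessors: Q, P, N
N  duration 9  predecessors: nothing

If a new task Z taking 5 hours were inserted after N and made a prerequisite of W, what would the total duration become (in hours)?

Originally the schedule takes 21 hours.
With Z inserted, W now waits for max(Q, P, N, Z).
New critical path: N→P→W = 9+11+1 = 21 ⇒ 21 hours.

21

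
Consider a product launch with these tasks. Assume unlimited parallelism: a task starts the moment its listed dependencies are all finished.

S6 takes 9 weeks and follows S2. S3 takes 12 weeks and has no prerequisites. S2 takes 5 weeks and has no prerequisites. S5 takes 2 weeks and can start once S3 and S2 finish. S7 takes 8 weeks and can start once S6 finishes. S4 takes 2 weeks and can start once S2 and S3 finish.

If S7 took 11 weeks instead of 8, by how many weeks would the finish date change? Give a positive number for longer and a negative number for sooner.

The binding path is S2→S6→S7 = 5+9+8 = 22; finish at 22 weeks.
S7 is on the critical path; changing it to 11 makes that path 25 weeks.
No other chain overtakes it, so the finish is 25 weeks.
Change in finish: 25 − 22 = +3 weeks.

3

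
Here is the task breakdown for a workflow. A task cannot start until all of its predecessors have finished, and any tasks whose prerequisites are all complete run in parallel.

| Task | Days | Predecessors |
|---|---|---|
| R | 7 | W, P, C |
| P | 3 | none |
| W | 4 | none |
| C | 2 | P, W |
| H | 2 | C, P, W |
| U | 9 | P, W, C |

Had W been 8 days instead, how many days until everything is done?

Baseline: W→C→U = 4+2+9 = 15 → 15 days.
Since W is critical, the +4 change carries straight to that chain (now 19 days).
The critical path is still W→C→U; finish is now 19 days.

19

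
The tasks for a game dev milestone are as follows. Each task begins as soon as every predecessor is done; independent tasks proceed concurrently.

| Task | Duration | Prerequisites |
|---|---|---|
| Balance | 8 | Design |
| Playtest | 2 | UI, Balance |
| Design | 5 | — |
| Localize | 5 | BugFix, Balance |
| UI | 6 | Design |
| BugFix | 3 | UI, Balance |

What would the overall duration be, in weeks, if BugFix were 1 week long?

As given, the longest chain is Design→Balance→BugFix→Localize = 5+8+3+5 = 21, so the finish is 21 weeks.
BugFix is on the critical path; changing it to 1 makes that path 19 weeks.
The critical path is still Design→Balance→BugFix→Localize; finish is now 19 weeks.

19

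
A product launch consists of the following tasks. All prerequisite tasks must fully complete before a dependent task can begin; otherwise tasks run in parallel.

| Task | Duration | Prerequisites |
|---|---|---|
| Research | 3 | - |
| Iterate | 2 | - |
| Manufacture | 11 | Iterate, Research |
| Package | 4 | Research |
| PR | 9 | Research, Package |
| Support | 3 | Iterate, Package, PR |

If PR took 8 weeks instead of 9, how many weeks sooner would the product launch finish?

Critical path before the change: Research→Package→PR→Support = 3+4+9+3 = 19 giving 19 weeks.
PR is on the critical path; changing it to 8 makes that path 18 weeks.
The critical path is still Research→Package→PR→Support; finish is now 18 weeks.
Change in finish: 18 − 19 = -1 weeks.

1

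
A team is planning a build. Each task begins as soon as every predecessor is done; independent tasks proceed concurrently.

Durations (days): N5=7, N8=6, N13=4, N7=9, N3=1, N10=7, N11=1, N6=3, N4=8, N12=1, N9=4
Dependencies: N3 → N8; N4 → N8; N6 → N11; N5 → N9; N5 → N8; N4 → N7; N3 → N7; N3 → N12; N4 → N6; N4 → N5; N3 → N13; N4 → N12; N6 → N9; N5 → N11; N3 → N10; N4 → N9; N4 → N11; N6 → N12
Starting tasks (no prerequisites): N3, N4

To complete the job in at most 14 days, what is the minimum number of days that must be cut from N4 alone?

Current finish: 21 days; target: 14.
N4 is on every critical path, so each day cut from N4 cuts the finish by one (this holds down to a finish of 14).
Need 21 − 14 = 7 days off N4 → N4 becomes 1 day, finish becomes 14.

7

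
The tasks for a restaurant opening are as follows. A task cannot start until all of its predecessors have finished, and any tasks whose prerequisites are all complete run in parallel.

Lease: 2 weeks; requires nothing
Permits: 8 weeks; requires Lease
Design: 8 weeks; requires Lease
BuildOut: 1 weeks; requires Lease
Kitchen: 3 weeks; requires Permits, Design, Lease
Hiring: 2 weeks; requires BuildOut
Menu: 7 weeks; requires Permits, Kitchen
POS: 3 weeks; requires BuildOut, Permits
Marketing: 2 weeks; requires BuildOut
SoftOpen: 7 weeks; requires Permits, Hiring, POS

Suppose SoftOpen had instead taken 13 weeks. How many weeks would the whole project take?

Critical path before the change: Lease→Permits→POS→SoftOpen = 2+8+3+7 = 20 giving 20 weeks.
Since SoftOpen is critical, the +6 change carries straight to that chain (now 26 weeks).
The critical path is still Lease→Permits→POS→SoftOpen; finish is now 26 weeks.

26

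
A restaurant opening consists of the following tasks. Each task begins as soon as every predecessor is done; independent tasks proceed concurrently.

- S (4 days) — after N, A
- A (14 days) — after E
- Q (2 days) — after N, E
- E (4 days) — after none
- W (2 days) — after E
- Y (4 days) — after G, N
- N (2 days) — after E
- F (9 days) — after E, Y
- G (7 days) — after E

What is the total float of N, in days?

E→G→Y→F = 4+7+4+9 = 24 sets the makespan at 24 days.
The longest chain containing N totals 19 days.
So N can slip 11 − 6 = 5 days.

5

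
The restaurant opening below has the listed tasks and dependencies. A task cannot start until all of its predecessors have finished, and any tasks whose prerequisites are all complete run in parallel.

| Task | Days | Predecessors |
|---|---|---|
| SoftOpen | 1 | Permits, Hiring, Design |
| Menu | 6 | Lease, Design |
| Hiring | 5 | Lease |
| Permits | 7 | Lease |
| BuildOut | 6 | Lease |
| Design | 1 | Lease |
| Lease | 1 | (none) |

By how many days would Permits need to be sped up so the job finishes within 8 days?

1

Current finish: 9 days; target: 8.
Permits is on every critical path, so each day cut from Permits cuts the finish by one (this holds down to a finish of 8).
Need 9 − 8 = 1 day off Permits → Permits becomes 6 days, finish becomes 8.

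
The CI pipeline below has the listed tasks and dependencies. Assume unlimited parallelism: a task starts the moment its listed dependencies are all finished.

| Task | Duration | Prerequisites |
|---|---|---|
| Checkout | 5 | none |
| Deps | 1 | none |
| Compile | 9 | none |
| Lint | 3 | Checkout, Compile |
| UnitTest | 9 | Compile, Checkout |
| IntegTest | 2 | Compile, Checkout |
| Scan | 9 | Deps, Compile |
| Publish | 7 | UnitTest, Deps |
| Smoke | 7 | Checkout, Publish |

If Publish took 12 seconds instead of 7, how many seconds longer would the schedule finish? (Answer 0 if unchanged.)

5

Actual critical path: Compile→UnitTest→Publish→Smoke = 9+9+7+7 = 32 ⇒ 32 seconds.
Publish is on the critical path; changing it to 12 makes that path 37 seconds.
That remains the longest chain; total 37 seconds.
Change in finish: 37 − 32 = +5 seconds.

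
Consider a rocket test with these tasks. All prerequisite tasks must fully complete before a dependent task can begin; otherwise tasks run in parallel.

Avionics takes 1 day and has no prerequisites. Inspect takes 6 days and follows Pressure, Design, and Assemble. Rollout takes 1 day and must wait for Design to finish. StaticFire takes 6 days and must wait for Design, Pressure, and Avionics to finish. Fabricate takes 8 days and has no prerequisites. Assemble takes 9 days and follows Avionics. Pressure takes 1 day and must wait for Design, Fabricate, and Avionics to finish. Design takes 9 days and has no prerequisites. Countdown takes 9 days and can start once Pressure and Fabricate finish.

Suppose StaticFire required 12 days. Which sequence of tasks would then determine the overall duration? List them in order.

Design, Pressure, StaticFire

The binding path is Design→Pressure→Countdown = 9+1+9 = 19; finish at 19 days.
StaticFire has 3 days of float (longest path through it is 16).
The binding chain switches to Design→Pressure→StaticFire = 9+1+12 = 22; finish 22 days.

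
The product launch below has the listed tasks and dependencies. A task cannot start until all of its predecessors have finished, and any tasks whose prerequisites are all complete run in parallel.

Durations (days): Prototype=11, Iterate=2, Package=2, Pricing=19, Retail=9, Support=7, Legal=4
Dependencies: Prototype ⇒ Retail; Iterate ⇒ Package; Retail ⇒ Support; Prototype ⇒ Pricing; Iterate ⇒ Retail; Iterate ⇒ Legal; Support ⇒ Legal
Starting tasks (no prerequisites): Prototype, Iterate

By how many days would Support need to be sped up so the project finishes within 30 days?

1

Current finish: 31 days; target: 30.
Support is on every critical path, so each day cut from Support cuts the finish by one (this holds down to a finish of 30).
Need 31 − 30 = 1 day off Support → Support becomes 6 days, finish becomes 30.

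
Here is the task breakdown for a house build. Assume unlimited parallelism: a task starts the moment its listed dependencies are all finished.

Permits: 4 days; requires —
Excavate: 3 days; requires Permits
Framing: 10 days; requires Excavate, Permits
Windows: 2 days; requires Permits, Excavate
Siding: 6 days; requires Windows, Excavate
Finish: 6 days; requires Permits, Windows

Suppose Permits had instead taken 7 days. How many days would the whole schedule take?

As given, the longest chain is Permits→Excavate→Framing = 4+3+10 = 17, so the finish is 17 days.
Since Permits is critical, the +3 change carries straight to that chain (now 20 days).
That remains the longest chain; total 20 days.

20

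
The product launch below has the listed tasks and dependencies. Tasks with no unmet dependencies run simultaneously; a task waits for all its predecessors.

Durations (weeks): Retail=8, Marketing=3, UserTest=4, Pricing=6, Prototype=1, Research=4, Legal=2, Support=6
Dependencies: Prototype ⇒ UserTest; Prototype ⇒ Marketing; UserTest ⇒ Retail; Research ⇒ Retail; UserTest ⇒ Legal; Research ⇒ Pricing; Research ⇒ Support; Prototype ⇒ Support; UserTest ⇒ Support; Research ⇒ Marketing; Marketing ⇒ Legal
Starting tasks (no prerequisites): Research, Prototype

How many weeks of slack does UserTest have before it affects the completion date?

0

Critical path: Prototype→UserTest→Retail = 1+4+8 = 13, so the finish is 13 weeks.
The longest chain containing UserTest totals 13 weeks.
Slack of UserTest = 1 − 1 = 0 weeks.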